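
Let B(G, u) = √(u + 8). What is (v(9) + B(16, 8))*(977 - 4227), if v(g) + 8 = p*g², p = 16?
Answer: -4199000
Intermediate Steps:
B(G, u) = √(8 + u)
v(g) = -8 + 16*g²
(v(9) + B(16, 8))*(977 - 4227) = ((-8 + 16*9²) + √(8 + 8))*(977 - 4227) = ((-8 + 16*81) + √16)*(-3250) = ((-8 + 1296) + 4)*(-3250) = (1288 + 4)*(-3250) = 1292*(-3250) = -4199000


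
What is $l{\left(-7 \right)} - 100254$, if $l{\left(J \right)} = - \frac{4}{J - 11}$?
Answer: $- \frac{902284}{9} \approx -1.0025 \cdot 10^{5}$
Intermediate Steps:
$l{\left(J \right)} = - \frac{4}{-11 + J}$ ($l{\left(J \right)} = - \frac{4}{J - 11} = - \frac{4}{-11 + J}$)
$l{\left(-7 \right)} - 100254 = - \frac{4}{-11 - 7} - 100254 = - \frac{4}{-18} - 100254 = \left(-4\right) \left(- \frac{1}{18}\right) - 100254 = \frac{2}{9} - 100254 = - \frac{902284}{9}$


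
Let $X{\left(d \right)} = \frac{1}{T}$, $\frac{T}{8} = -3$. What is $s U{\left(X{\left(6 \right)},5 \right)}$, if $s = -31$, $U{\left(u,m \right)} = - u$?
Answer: $- \frac{31}{24} \approx -1.2917$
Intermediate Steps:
$T = -24$ ($T = 8 \left(-3\right) = -24$)
$X{\left(d \right)} = - \frac{1}{24}$ ($X{\left(d \right)} = \frac{1}{-24} = - \frac{1}{24}$)
$s U{\left(X{\left(6 \right)},5 \right)} = - 31 \left(\left(-1\right) \left(- \frac{1}{24}\right)\right) = \left(-31\right) \frac{1}{24} = - \frac{31}{24}$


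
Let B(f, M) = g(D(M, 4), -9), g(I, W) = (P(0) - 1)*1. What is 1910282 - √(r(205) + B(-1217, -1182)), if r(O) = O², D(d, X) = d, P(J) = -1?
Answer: 1910282 - √42023 ≈ 1.9101e+6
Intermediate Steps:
g(I, W) = -2 (g(I, W) = (-1 - 1)*1 = -2*1 = -2)
B(f, M) = -2
1910282 - √(r(205) + B(-1217, -1182)) = 1910282 - √(205² - 2) = 1910282 - √(42025 - 2) = 1910282 - √42023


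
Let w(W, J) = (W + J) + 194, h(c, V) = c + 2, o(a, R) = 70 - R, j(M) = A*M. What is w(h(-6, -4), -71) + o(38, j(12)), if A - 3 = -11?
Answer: 285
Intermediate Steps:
A = -8 (A = 3 - 11 = -8)
j(M) = -8*M
h(c, V) = 2 + c
w(W, J) = 194 + J + W (w(W, J) = (J + W) + 194 = 194 + J + W)
w(h(-6, -4), -71) + o(38, j(12)) = (194 - 71 + (2 - 6)) + (70 - (-8)*12) = (194 - 71 - 4) + (70 - 1*(-96)) = 119 + (70 + 96) = 119 + 166 = 285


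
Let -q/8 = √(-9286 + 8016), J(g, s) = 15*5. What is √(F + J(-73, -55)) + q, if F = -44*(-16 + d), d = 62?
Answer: I*(√1949 - 8*√1270) ≈ -240.95*I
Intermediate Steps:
J(g, s) = 75
F = -2024 (F = -44*(-16 + 62) = -44*46 = -2024)
q = -8*I*√1270 (q = -8*√(-9286 + 8016) = -8*I*√1270 ≈ -285.1*I)
√(F + J(-73, -55)) + q = √(-2024 + 75) - 8*I*√1270 = √(-1949) - 8*I*√1270 = I*√1949 - 8*I*√1270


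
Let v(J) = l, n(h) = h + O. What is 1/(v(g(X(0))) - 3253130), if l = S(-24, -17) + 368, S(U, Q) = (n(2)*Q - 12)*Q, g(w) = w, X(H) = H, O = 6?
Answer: -1/3250246 ≈ -3.0767e-7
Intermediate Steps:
n(h) = 6 + h (n(h) = h + 6 = 6 + h)
S(U, Q) = Q*(-12 + 8*Q) (S(U, Q) = ((6 + 2)*Q - 12)*Q = (8*Q - 12)*Q = (-12 + 8*Q)*Q = Q*(-12 + 8*Q))
l = 2884 (l = 4*(-17)*(-3 + 2*(-17)) + 368 = 4*(-17)*(-3 - 34) + 368 = 4*(-17)*(-37) + 368 = 2516 + 368 = 2884)
v(J) = 2884
1/(v(g(X(0))) - 3253130) = 1/(2884 - 3253130) = 1/(-3250246) = -1/3250246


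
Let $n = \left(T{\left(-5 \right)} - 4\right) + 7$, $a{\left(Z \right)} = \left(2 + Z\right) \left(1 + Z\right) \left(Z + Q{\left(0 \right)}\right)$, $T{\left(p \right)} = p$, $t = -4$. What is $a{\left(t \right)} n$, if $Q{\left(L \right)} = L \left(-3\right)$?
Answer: $48$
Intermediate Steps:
$Q{\left(L \right)} = - 3 L$
$a{\left(Z \right)} = Z \left(1 + Z\right) \left(2 + Z\right)$ ($a{\left(Z \right)} = \left(2 + Z\right) \left(1 + Z\right) \left(Z - 0\right) = \left(1 + Z\right) \left(2 + Z\right) \left(Z + 0\right) = \left(1 + Z\right) \left(2 + Z\right) Z = Z \left(1 + Z\right) \left(2 + Z\right)$)
$n = -2$ ($n = \left(-5 - 4\right) + 7 = -9 + 7 = -2$)
$a{\left(t \right)} n = - 4 \left(2 + \left(-4\right)^{2} + 3 \left(-4\right)\right) \left(-2\right) = - 4 \left(2 + 16 - 12\right) \left(-2\right) = \left(-4\right) 6 \left(-2\right) = \left(-24\right) \left(-2\right) = 48$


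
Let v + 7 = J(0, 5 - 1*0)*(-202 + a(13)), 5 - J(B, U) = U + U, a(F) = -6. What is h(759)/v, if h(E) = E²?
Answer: 576081/1033 ≈ 557.68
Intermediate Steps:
J(B, U) = 5 - 2*U (J(B, U) = 5 - (U + U) = 5 - 2*U)
v = 1033 (v = -7 + (5 - 2*(5 - 1*0))*(-202 - 6) = -7 + (5 - 2*(5 + 0))*(-208) = -7 + (5 - 2*5)*(-208) = -7 + (5 - 10)*(-208) = -7 - 5*(-208) = -7 + 1040 = 1033)
h(759)/v = 759²/1033 = 576081*(1/1033) = 576081/1033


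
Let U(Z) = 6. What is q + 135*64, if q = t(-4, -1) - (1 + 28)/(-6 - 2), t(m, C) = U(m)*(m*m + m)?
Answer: 69725/8 ≈ 8715.6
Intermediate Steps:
t(m, C) = 6*m + 6*m² (t(m, C) = 6*(m*m + m) = 6*(m² + m) = 6*(m + m²) = 6*m + 6*m²)
q = 605/8 (q = 6*(-4)*(1 - 4) - (1 + 28)/(-6 - 2) = 6*(-4)*(-3) - 29/(-8) = 72 - 29*(-1)/8 = 72 - 1*(-29/8) = 72 + 29/8 = 605/8 ≈ 75.625)
q + 135*64 = 605/8 + 135*64 = 605/8 + 8640 = 69725/8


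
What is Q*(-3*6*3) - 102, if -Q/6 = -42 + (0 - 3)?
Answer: -14682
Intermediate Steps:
Q = 270 (Q = -6*(-42 + (0 - 3)) = -6*(-42 - 3) = -6*(-45) = 270)
Q*(-3*6*3) - 102 = 270*(-3*6*3) - 102 = 270*(-18*3) - 102 = 270*(-54) - 102 = -14580 - 102 = -14682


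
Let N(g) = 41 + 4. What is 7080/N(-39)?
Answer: 472/3 ≈ 157.33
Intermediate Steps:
N(g) = 45
7080/N(-39) = 7080/45 = 7080*(1/45) = 472/3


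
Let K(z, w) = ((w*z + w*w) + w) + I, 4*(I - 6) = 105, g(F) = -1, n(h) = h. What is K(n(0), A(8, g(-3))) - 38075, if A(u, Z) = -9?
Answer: -151883/4 ≈ -37971.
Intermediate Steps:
I = 129/4 (I = 6 + (¼)*105 = 6 + 105/4 = 129/4 ≈ 32.250)
K(z, w) = 129/4 + w + w² + w*z (K(z, w) = ((w*z + w*w) + w) + 129/4 = ((w*z + w²) + w) + 129/4 = ((w² + w*z) + w) + 129/4 = (w + w² + w*z) + 129/4 = 129/4 + w + w² + w*z)
K(n(0), A(8, g(-3))) - 38075 = (129/4 - 9 + (-9)² - 9*0) - 38075 = (129/4 - 9 + 81 + 0) - 38075 = 417/4 - 38075 = -151883/4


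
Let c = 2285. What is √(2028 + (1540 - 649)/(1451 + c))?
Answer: √7077384066/1868 ≈ 45.036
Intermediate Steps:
√(2028 + (1540 - 649)/(1451 + c)) = √(2028 + (1540 - 649)/(1451 + 2285)) = √(2028 + 891/3736) = √(7577499/3736) = √7077384066/1868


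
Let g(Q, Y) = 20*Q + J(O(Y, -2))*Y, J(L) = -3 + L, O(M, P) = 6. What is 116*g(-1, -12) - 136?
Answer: -6632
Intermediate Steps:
g(Q, Y) = 3*Y + 20*Q (g(Q, Y) = 20*Q + (-3 + 6)*Y = 20*Q + 3*Y = 3*Y + 20*Q)
116*g(-1, -12) - 136 = 116*(3*(-12) + 20*(-1)) - 136 = 116*(-36 - 20) - 136 = 116*(-56) - 136 = -6496 - 136 = -6632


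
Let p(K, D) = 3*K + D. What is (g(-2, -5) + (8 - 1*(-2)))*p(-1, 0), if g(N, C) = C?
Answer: -15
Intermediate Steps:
p(K, D) = D + 3*K
(g(-2, -5) + (8 - 1*(-2)))*p(-1, 0) = (-5 + (8 - 1*(-2)))*(0 + 3*(-1)) = (-5 + (8 + 2))*(0 - 3) = (-5 + 10)*(-3) = 5*(-3) = -15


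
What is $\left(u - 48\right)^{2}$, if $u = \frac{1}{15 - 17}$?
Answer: $\frac{9409}{4} \approx 2352.3$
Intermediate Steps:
$u = - \frac{1}{2}$ ($u = \frac{1}{15 + \left(-23 + 6\right)} = \frac{1}{15 - 17} = \frac{1}{-2} = - \frac{1}{2} \approx -0.5$)
$\left(u - 48\right)^{2} = \left(- \frac{1}{2} - 48\right)^{2} = \left(- \frac{97}{2}\right)^{2} = \frac{9409}{4}$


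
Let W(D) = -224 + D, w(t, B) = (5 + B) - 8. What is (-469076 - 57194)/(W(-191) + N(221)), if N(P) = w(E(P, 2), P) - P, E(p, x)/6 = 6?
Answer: 263135/209 ≈ 1259.0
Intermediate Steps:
E(p, x) = 36 (E(p, x) = 6*6 = 36)
w(t, B) = -3 + B
N(P) = -3 (N(P) = (-3 + P) - P = -3)
(-469076 - 57194)/(W(-191) + N(221)) = (-469076 - 57194)/((-224 - 191) - 3) = -526270/(-415 - 3) = -526270/(-418) = -526270*(-1/418) = 263135/209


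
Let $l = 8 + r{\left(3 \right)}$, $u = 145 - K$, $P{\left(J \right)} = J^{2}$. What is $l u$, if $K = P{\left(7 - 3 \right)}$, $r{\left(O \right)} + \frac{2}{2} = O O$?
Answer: $2064$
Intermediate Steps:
$r{\left(O \right)} = -1 + O^{2}$ ($r{\left(O \right)} = -1 + O O = -1 + O^{2}$)
$K = 16$ ($K = \left(7 - 3\right)^{2} = 4^{2} = 16$)
$u = 129$ ($u = 145 - 16 = 129$)
$l = 16$ ($l = 8 - \left(1 - 3^{2}\right) = 8 + \left(-1 + 9\right) = 8 + 8 = 16$)
$l u = 16 \cdot 129 = 2064$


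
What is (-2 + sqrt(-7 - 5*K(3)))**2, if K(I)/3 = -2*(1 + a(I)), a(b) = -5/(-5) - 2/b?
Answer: (2 - sqrt(33))**2 ≈ 14.022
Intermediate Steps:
a(b) = 1 - 2/b (a(b) = -5*(-1/5) - 2/b = 1 - 2/b)
K(I) = -6 - 6*(-2 + I)/I (K(I) = 3*(-2*(1 + (-2 + I)/I)) = 3*(-2 - 2*(-2 + I)/I) = -6 - 6*(-2 + I)/I)
(-2 + sqrt(-7 - 5*K(3)))**2 = (-2 + sqrt(-7 - 5*(-12 + 12/3)))**2 = (-2 + sqrt(-7 - 5*(-12 + 12*(1/3))))**2 = (-2 + sqrt(-7 - 5*(-12 + 4)))**2 = (-2 + sqrt(-7 - 5*(-8)))**2 = (-2 + sqrt(-7 + 40))**2 = (-2 + sqrt(33))**2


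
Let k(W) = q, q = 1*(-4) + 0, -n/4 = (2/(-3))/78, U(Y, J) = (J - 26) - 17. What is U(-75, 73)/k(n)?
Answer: -15/2 ≈ -7.5000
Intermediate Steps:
U(Y, J) = -43 + J (U(Y, J) = (-26 + J) - 17 = -43 + J)
n = 4/117 (n = -4*2/(-3)/78 = -4*2*(-1/3)/78 = -(-8)/(3*78) = -4*(-1/117) = 4/117 ≈ 0.034188)
q = -4 (q = -4 + 0 = -4)
k(W) = -4
U(-75, 73)/k(n) = (-43 + 73)/(-4) = 30*(-1/4) = -15/2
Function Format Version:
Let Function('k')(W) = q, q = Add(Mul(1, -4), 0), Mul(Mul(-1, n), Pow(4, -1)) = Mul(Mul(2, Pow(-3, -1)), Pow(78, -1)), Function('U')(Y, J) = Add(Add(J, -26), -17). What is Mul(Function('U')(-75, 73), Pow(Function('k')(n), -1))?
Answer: Rational(-15, 2) ≈ -7.5000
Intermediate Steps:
Function('U')(Y, J) = Add(-43, J) (Function('U')(Y, J) = Add(Add(-26, J), -17) = Add(-43, J))
n = Rational(4, 117) (n = Mul(-4, Mul(Mul(2, Pow(-3, -1)), Pow(78, -1))) = Mul(-4, Mul(Mul(2, Rational(-1, 3)), Rational(1, 78))) = Mul(-4, Mul(Rational(-2, 3), Rational(1, 78))) = Mul(-4, Rational(-1, 117)) = Rational(4, 117) ≈ 0.034188)
q = -4 (q = Add(-4, 0) = -4)
Function('k')(W) = -4
Mul(Function('U')(-75, 73), Pow(Function('k')(n), -1)) = Mul(Add(-43, 73), Pow(-4, -1)) = Mul(30, Rational(-1, 4)) = Rational(-15, 2)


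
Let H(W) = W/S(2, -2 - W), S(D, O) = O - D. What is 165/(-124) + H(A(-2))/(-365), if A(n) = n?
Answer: -60349/45260 ≈ -1.3334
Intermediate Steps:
H(W) = W/(-4 - W) (H(W) = W/((-2 - W) - 1*2) = W/((-2 - W) - 2) = W/(-4 - W))
165/(-124) + H(A(-2))/(-365) = 165/(-124) - 1*(-2)/(4 - 2)/(-365) = 165*(-1/124) - 1*(-2)/2*(-1/365) = -165/124 - 1*(-2)*½*(-1/365) = -165/124 + 1*(-1/365) = -165/124 - 1/365 = -60349/45260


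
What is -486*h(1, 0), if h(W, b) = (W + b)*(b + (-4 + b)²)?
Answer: -7776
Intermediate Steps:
-486*h(1, 0) = -486*(0² + 1*0 + 1*(-4 + 0)² + 0*(-4 + 0)²) = -486*(0 + 0 + 1*(-4)² + 0*(-4)²) = -486*(0 + 0 + 1*16 + 0*16) = -486*(0 + 0 + 16 + 0) = -486*16 = -7776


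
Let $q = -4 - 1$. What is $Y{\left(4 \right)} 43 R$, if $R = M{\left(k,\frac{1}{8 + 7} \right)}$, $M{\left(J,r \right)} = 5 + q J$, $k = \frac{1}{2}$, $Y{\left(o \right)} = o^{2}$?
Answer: $1720$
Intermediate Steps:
$k = \frac{1}{2} \approx 0.5$
$q = -5$
$M{\left(J,r \right)} = 5 - 5 J$
$R = \frac{5}{2}$ ($R = 5 - \frac{5}{2} = \frac{5}{2} \approx 2.5$)
$Y{\left(4 \right)} 43 R = 4^{2} \cdot 43 \cdot \frac{5}{2} = 16 \cdot 43 \cdot \frac{5}{2} = 688 \cdot \frac{5}{2} = 1720$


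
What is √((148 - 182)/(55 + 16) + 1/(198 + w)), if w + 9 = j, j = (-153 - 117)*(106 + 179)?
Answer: I*√1580475684255/1816677 ≈ 0.69202*I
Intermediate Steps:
j = -76950 (j = -270*285 = -76950)
w = -76959 (w = -9 - 76950 = -76959)
√((148 - 182)/(55 + 16) + 1/(198 + w)) = √((148 - 182)/(55 + 16) + 1/(198 - 76959)) = √(-34/71 + 1/(-76761)) = √(-34*1/71 - 1/76761) = √(-34/71 - 1/76761) = √(-2609945/5450031) = I*√1580475684255/1816677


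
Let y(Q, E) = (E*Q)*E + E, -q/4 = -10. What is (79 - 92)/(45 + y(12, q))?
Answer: -13/19285 ≈ -0.00067410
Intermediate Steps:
q = 40 (q = -4*(-10) = 40)
y(Q, E) = E + Q*E**2 (y(Q, E) = Q*E**2 + E = E + Q*E**2)
(79 - 92)/(45 + y(12, q)) = (79 - 92)/(45 + 40*(1 + 40*12)) = -13/(45 + 40*(1 + 480)) = -13/(45 + 40*481) = -13/(45 + 19240) = -13/19285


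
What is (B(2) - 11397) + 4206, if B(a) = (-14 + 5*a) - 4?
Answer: -7199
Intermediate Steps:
B(a) = -18 + 5*a
(B(2) - 11397) + 4206 = ((-18 + 5*2) - 11397) + 4206 = ((-18 + 10) - 11397) + 4206 = (-8 - 11397) + 4206 = -11405 + 4206 = -7199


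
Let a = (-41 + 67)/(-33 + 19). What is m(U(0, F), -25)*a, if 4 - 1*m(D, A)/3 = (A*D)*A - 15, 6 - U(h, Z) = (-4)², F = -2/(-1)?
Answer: -244491/7 ≈ -34927.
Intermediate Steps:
F = 2 (F = -2*(-1) = 2)
U(h, Z) = -10 (U(h, Z) = 6 - 1*(-4)² = 6 - 1*16 = 6 - 16 = -10)
a = -13/7 (a = 26/(-14) = 26*(-1/14) = -13/7 ≈ -1.8571)
m(D, A) = 57 - 3*D*A² (m(D, A) = 12 - 3*((A*D)*A - 15) = 12 - 3*(D*A² - 15) = 12 - 3*(-15 + D*A²) = 12 + (45 - 3*D*A²) = 57 - 3*D*A²)
m(U(0, F), -25)*a = (57 - 3*(-10)*(-25)²)*(-13/7) = (57 - 3*(-10)*625)*(-13/7) = (57 + 18750)*(-13/7) = 18807*(-13/7) = -244491/7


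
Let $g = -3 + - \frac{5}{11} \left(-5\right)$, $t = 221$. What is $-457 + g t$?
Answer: $- \frac{6795}{11} \approx -617.73$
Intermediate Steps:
$g = - \frac{8}{11}$ ($g = -3 + \left(-5\right) \frac{1}{11} \left(-5\right) = -3 - - \frac{25}{11} = -3 + \frac{25}{11} = - \frac{8}{11} \approx -0.72727$)
$-457 + g t = -457 - \frac{1768}{11} = - \frac{6795}{11}$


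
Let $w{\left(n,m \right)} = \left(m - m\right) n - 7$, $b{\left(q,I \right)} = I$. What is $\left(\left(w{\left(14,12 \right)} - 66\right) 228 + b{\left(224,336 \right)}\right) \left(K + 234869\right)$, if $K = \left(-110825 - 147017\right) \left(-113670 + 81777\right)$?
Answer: $-134110302050700$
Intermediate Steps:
$w{\left(n,m \right)} = -7$ ($w{\left(n,m \right)} = 0 n - 7 = 0 - 7 = -7$)
$K = 8223354906$ ($K = \left(-257842\right) \left(-31893\right) = 8223354906$)
$\left(\left(w{\left(14,12 \right)} - 66\right) 228 + b{\left(224,336 \right)}\right) \left(K + 234869\right) = \left(\left(-7 - 66\right) 228 + 336\right) \left(8223354906 + 234869\right) = \left(\left(-73\right) 228 + 336\right) 8223589775 = \left(-16644 + 336\right) 8223589775 = \left(-16308\right) 8223589775 = -134110302050700$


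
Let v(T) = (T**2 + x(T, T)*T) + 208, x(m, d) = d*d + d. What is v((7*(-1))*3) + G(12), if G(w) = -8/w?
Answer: -24515/3 ≈ -8171.7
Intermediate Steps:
x(m, d) = d + d**2 (x(m, d) = d**2 + d = d + d**2)
v(T) = 208 + T**2 + T**2*(1 + T) (v(T) = (T**2 + (T*(1 + T))*T) + 208 = (T**2 + T**2*(1 + T)) + 208 = 208 + T**2 + T**2*(1 + T))
v((7*(-1))*3) + G(12) = (208 + ((7*(-1))*3)**3 + 2*((7*(-1))*3)**2) - 8/12 = (208 + (-7*3)**3 + 2*(-7*3)**2) - 8*1/12 = (208 + (-21)**3 + 2*(-21)**2) - 2/3 = (208 - 9261 + 2*441) - 2/3 = (208 - 9261 + 882) - 2/3 = -8171 - 2/3 = -24515/3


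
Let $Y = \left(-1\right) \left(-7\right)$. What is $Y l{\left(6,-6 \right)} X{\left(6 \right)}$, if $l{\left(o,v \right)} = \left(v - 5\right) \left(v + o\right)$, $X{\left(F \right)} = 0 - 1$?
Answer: $0$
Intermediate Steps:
$X{\left(F \right)} = -1$ ($X{\left(F \right)} = 0 - 1 = -1$)
$l{\left(o,v \right)} = \left(-5 + v\right) \left(o + v\right)$
$Y = 7$
$Y l{\left(6,-6 \right)} X{\left(6 \right)} = 7 \left(\left(-6\right)^{2} - 30 - -30 + 6 \left(-6\right)\right) \left(-1\right) = 7 \left(36 - 30 + 30 - 36\right) \left(-1\right) = 7 \cdot 0 \left(-1\right) = 0 \left(-1\right) = 0$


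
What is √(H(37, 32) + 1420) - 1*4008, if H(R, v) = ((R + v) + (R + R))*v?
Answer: -4008 + 2*√1499 ≈ -3930.6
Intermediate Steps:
H(R, v) = v*(v + 3*R) (H(R, v) = ((R + v) + 2*R)*v = (v + 3*R)*v = v*(v + 3*R))
√(H(37, 32) + 1420) - 1*4008 = √(32*(32 + 3*37) + 1420) - 1*4008 = √(32*(32 + 111) + 1420) - 4008 = √(32*143 + 1420) - 4008 = √(4576 + 1420) - 4008 = √5996 - 4008 = 2*√1499 - 4008 = -4008 + 2*√1499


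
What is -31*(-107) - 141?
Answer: 3176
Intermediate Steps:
-31*(-107) - 141 = 3317 - 141 = 3176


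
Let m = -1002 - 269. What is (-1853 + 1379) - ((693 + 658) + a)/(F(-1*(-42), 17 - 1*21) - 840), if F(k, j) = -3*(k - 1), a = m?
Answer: -456382/963 ≈ -473.92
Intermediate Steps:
m = -1271
a = -1271
F(k, j) = 3 - 3*k (F(k, j) = -3*(-1 + k) = 3 - 3*k)
(-1853 + 1379) - ((693 + 658) + a)/(F(-1*(-42), 17 - 1*21) - 840) = (-1853 + 1379) - ((693 + 658) - 1271)/((3 - (-3)*(-42)) - 840) = -474 - (1351 - 1271)/((3 - 3*42) - 840) = -474 - 80/((3 - 126) - 840) = -474 - 80/(-123 - 840) = -474 - 80/(-963) = -474 - 80*(-1)/963 = -474 - 1*(-80/963) = -474 + 80/963 = -456382/963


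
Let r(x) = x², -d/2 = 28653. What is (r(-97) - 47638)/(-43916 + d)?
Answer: 38229/101222 ≈ 0.37767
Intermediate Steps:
d = -57306 (d = -2*28653 = -57306)
(r(-97) - 47638)/(-43916 + d) = ((-97)² - 47638)/(-43916 - 57306) = (9409 - 47638)/(-101222) = -38229*(-1/101222) = 38229/101222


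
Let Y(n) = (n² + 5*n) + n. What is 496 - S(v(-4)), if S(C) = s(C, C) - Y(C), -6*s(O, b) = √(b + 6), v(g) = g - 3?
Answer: 503 + I/6 ≈ 503.0 + 0.16667*I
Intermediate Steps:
v(g) = -3 + g
s(O, b) = -√(6 + b)/6 (s(O, b) = -√(b + 6)/6 = -√(6 + b)/6)
Y(n) = n² + 6*n
S(C) = -√(6 + C)/6 - C*(6 + C)
496 - S(v(-4)) = 496 - (-√(6 + (-3 - 4))/6 - (-3 - 4)*(6 + (-3 - 4))) = 496 - (-√(6 - 7)/6 - 1*(-7)*(6 - 7)) = 496 - (-I/6 - 1*(-7)*(-1)) = 496 - (-I/6 - 7) = 496 - (-7 - I/6) = 496 + (7 + I/6) = 503 + I/6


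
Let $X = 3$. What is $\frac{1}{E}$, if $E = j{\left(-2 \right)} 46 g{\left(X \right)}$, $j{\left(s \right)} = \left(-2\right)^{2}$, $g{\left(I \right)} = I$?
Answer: $\frac{1}{552} \approx 0.0018116$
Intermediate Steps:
$j{\left(s \right)} = 4$
$E = 552$ ($E = 4 \cdot 46 \cdot 3 = 184 \cdot 3 = 552$)
$\frac{1}{E} = \frac{1}{552}$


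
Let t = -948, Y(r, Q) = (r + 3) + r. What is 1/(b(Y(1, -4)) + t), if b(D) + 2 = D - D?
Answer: -1/950 ≈ -0.0010526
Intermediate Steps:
Y(r, Q) = 3 + 2*r (Y(r, Q) = (3 + r) + r = 3 + 2*r)
b(D) = -2 (b(D) = -2 + (D - D) = -2 + 0 = -2)
1/(b(Y(1, -4)) + t) = 1/(-2 - 948) = 1/(-950) = -1/950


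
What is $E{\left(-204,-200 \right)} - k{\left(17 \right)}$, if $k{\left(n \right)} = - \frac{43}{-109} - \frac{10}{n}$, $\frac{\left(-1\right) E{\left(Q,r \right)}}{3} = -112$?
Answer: $\frac{622967}{1853} \approx 336.19$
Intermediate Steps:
$E{\left(Q,r \right)} = 336$ ($E{\left(Q,r \right)} = \left(-3\right) \left(-112\right) = 336$)
$k{\left(n \right)} = \frac{43}{109} - \frac{10}{n}$ ($k{\left(n \right)} = \left(-43\right) \left(- \frac{1}{109}\right) - \frac{10}{n} = \frac{43}{109} - \frac{10}{n}$)
$E{\left(-204,-200 \right)} - k{\left(17 \right)} = 336 - \left(\frac{43}{109} - \frac{10}{17}\right) = 336 - - \frac{359}{1853} = 336 + \frac{359}{1853} = \frac{622967}{1853}$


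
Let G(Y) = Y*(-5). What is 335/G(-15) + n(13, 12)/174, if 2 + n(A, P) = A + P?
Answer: 4001/870 ≈ 4.5988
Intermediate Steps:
n(A, P) = -2 + A + P (n(A, P) = -2 + (A + P) = -2 + A + P)
G(Y) = -5*Y
335/G(-15) + n(13, 12)/174 = 335/((-5*(-15))) + (-2 + 13 + 12)/174 = 335/75 + 23*(1/174) = 335*(1/75) + 23/174 = 67/15 + 23/174 = 4001/870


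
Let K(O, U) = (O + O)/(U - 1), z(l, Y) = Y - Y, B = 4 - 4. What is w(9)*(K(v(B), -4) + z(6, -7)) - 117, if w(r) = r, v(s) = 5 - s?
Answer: -135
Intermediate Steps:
B = 0
z(l, Y) = 0
K(O, U) = 2*O/(-1 + U) (K(O, U) = (2*O)/(-1 + U) = 2*O/(-1 + U))
w(9)*(K(v(B), -4) + z(6, -7)) - 117 = 9*(2*(5 - 1*0)/(-1 - 4) + 0) - 117 = 9*(2*(5 + 0)/(-5) + 0) - 117 = 9*(2*5*(-⅕) + 0) - 117 = 9*(-2 + 0) - 117 = 9*(-2) - 117 = -18 - 117 = -135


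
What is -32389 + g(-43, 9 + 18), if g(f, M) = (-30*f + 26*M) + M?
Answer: -30370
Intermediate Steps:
g(f, M) = -30*f + 27*M
-32389 + g(-43, 9 + 18) = -32389 + (-30*(-43) + 27*(9 + 18)) = -32389 + (1290 + 27*27) = -32389 + (1290 + 729) = -32389 + 2019 = -30370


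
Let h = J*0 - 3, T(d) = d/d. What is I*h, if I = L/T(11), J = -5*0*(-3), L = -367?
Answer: 1101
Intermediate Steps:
T(d) = 1
J = 0 (J = 0*(-3) = 0)
h = -3 (h = 0*0 - 3 = 0 - 3 = -3)
I = -367 (I = -367/1 = -367*1 = -367)
I*h = -367*(-3) = 1101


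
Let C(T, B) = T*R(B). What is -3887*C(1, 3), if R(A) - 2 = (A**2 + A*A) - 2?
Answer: -69966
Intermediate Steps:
R(A) = 2*A**2 (R(A) = 2 + ((A**2 + A*A) - 2) = 2 + ((A**2 + A**2) - 2) = 2 + (2*A**2 - 2) = 2 + (-2 + 2*A**2) = 2*A**2)
C(T, B) = 2*T*B**2 (C(T, B) = T*(2*B**2) = 2*T*B**2)
-3887*C(1, 3) = -7774*3**2 = -7774*9 = -3887*18 = -69966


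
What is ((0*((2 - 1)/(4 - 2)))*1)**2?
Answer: 0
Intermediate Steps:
((0*((2 - 1)/(4 - 2)))*1)**2 = ((0*(1/2))*1)**2 = (0*1)**2 = 0**2 = 0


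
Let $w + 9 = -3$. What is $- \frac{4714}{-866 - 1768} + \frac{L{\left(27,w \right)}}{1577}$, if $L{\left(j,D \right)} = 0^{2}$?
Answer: $\frac{2357}{1317} \approx 1.7897$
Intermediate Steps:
$w = -12$ ($w = -9 - 3 = -12$)
$L{\left(j,D \right)} = 0$
$- \frac{4714}{-866 - 1768} + \frac{L{\left(27,w \right)}}{1577} = - \frac{4714}{-866 - 1768} + \frac{0}{1577} = - \frac{4714}{-866 - 1768} + 0 \cdot \frac{1}{1577} = - \frac{4714}{-2634} + 0 = \left(-4714\right) \left(- \frac{1}{2634}\right) + 0 = \frac{2357}{1317} + 0 = \frac{2357}{1317}$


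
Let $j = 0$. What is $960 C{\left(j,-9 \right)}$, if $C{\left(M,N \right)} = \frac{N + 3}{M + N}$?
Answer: $640$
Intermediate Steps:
$C{\left(M,N \right)} = \frac{3 + N}{M + N}$
$960 C{\left(j,-9 \right)} = 960 \frac{3 - 9}{0 - 9} = 960 \frac{1}{-9} \left(-6\right) = 960 \left(\left(- \frac{1}{9}\right) \left(-6\right)\right) = 960 \cdot \frac{2}{3} = 640$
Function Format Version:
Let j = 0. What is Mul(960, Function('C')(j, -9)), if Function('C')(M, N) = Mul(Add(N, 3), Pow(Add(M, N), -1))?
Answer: 640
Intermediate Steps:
Function('C')(M, N) = Mul(Pow(Add(M, N), -1), Add(3, N)) (Function('C')(M, N) = Mul(Add(3, N), Pow(Add(M, N), -1)) = Mul(Pow(Add(M, N), -1), Add(3, N)))
Mul(960, Function('C')(j, -9)) = Mul(960, Mul(Pow(Add(0, -9), -1), Add(3, -9))) = Mul(960, Mul(Pow(-9, -1), -6)) = Mul(960, Mul(Rational(-1, 9), -6)) = Mul(960, Rational(2, 3)) = 640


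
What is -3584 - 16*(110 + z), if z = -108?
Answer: -3616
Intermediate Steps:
-3584 - 16*(110 + z) = -3584 - 16*(110 - 108) = -3584 - 16*2 = -3584 - 1*32 = -3584 - 32 = -3616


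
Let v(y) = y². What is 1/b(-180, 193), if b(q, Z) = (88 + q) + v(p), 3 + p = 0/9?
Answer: -1/83 ≈ -0.012048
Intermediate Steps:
p = -3 (p = -3 + 0/9 = -3 + 0*(⅑) = -3 + 0 = -3)
b(q, Z) = 97 + q (b(q, Z) = (88 + q) + (-3)² = (88 + q) + 9 = 97 + q)
1/b(-180, 193) = 1/(97 - 180) = 1/(-83) = -1/83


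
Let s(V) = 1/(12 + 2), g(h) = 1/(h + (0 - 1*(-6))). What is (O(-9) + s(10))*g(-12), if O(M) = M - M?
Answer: -1/84 ≈ -0.011905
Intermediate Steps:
O(M) = 0
g(h) = 1/(6 + h) (g(h) = 1/(h + (0 + 6)) = 1/(h + 6) = 1/(6 + h))
s(V) = 1/14
(O(-9) + s(10))*g(-12) = (0 + 1/14)/(6 - 12) = (1/14)/(-6) = (1/14)*(-⅙) = -1/84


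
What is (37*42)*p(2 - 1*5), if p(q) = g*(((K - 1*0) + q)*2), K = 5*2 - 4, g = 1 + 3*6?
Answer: 177156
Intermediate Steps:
g = 19 (g = 1 + 18 = 19)
K = 6 (K = 10 - 4 = 6)
p(q) = 228 + 38*q (p(q) = 19*(((6 - 1*0) + q)*2) = 19*(((6 + 0) + q)*2) = 19*((6 + q)*2) = 19*(12 + 2*q) = 228 + 38*q)
(37*42)*p(2 - 1*5) = (37*42)*(228 + 38*(2 - 1*5)) = 1554*(228 + 38*(2 - 5)) = 1554*(228 + 38*(-3)) = 1554*(228 - 114) = 1554*114 = 177156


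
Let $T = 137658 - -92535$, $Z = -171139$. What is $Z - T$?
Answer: $-401332$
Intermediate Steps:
$T = 230193$ ($T = 137658 + 92535 = 230193$)
$Z - T = -171139 - 230193 = -401332$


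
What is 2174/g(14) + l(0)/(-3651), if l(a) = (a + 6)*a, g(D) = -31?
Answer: -2174/31 ≈ -70.129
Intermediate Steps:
l(a) = a*(6 + a) (l(a) = (6 + a)*a = a*(6 + a))
2174/g(14) + l(0)/(-3651) = 2174/(-31) + (0*(6 + 0))/(-3651) = 2174*(-1/31) + (0*6)*(-1/3651) = -2174/31 + 0*(-1/3651) = -2174/31 + 0 = -2174/31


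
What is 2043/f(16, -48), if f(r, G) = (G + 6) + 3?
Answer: -681/13 ≈ -52.385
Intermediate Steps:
f(r, G) = 9 + G (f(r, G) = (6 + G) + 3 = 9 + G)
2043/f(16, -48) = 2043/(9 - 48) = 2043/(-39) = 2043*(-1/39) = -681/13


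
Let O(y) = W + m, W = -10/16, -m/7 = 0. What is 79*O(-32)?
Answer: -395/8 ≈ -49.375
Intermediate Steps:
m = 0 (m = -7*0 = 0)
W = -5/8 (W = -10*1/16 = -5/8 ≈ -0.62500)
O(y) = -5/8 (O(y) = -5/8 + 0 = -5/8)
79*O(-32) = 79*(-5/8) = -395/8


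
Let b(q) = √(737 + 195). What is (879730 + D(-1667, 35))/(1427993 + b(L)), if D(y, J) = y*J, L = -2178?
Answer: 1172932030305/2039164007117 - 1642770*√233/2039164007117 ≈ 0.57519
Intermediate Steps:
b(q) = 2*√233 (b(q) = √932 = 2*√233)
D(y, J) = J*y
(879730 + D(-1667, 35))/(1427993 + b(L)) = (879730 + 35*(-1667))/(1427993 + 2*√233) = (879730 - 58345)/(1427993 + 2*√233) = 821385/(1427993 + 2*√233)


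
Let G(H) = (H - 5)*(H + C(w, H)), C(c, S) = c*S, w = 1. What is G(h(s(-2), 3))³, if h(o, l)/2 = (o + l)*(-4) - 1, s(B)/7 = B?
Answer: 2704209893568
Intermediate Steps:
s(B) = 7*B
h(o, l) = -2 - 8*l - 8*o (h(o, l) = 2*((o + l)*(-4) - 1) = 2*((l + o)*(-4) - 1) = 2*((-4*l - 4*o) - 1) = 2*(-1 - 4*l - 4*o) = -2 - 8*l - 8*o)
C(c, S) = S*c
G(H) = 2*H*(-5 + H) (G(H) = (H - 5)*(H + H*1) = (-5 + H)*(H + H) = (-5 + H)*(2*H) = 2*H*(-5 + H))
G(h(s(-2), 3))³ = (2*(-2 - 8*3 - 56*(-2))*(-5 + (-2 - 8*3 - 56*(-2))))³ = (2*(-2 - 24 - 8*(-14))*(-5 + (-2 - 24 - 8*(-14))))³ = (2*(-2 - 24 + 112)*(-5 + (-2 - 24 + 112)))³ = (2*86*(-5 + 86))³ = (2*86*81)³ = 13932³ = 2704209893568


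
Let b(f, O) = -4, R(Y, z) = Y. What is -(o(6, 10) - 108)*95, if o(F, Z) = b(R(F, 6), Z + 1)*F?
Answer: 12540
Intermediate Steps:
o(F, Z) = -4*F
-(o(6, 10) - 108)*95 = -(-4*6 - 108)*95 = -(-24 - 108)*95 = -(-132)*95 = -1*(-12540) = 12540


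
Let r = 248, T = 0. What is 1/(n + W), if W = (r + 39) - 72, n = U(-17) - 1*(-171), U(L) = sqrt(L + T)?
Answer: 386/149013 - I*sqrt(17)/149013 ≈ 0.0025904 - 2.7669e-5*I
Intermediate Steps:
U(L) = sqrt(L) (U(L) = sqrt(L + 0) = sqrt(L))
n = 171 + I*sqrt(17) (n = sqrt(-17) - 1*(-171) = I*sqrt(17) + 171 = 171 + I*sqrt(17) ≈ 171.0 + 4.1231*I)
W = 215 (W = (248 + 39) - 72 = 287 - 72 = 215)
1/(n + W) = 1/((171 + I*sqrt(17)) + 215) = 1/(386 + I*sqrt(17))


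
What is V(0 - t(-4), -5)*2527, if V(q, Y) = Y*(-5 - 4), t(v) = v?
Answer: 113715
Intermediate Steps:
V(q, Y) = -9*Y (V(q, Y) = Y*(-9) = -9*Y)
V(0 - t(-4), -5)*2527 = -9*(-5)*2527 = 45*2527 = 113715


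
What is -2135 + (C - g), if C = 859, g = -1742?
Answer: 466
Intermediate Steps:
-2135 + (C - g) = -2135 + (859 - 1*(-1742)) = -2135 + (859 + 1742) = -2135 + 2601 = 466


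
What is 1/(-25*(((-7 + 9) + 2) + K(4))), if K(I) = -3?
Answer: -1/25 ≈ -0.040000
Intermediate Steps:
1/(-25*(((-7 + 9) + 2) + K(4))) = 1/(-25*(((-7 + 9) + 2) - 3)) = 1/(-25*((2 + 2) - 3)) = 1/(-25*(4 - 3)) = 1/(-25*1) = 1/(-25) = -1/25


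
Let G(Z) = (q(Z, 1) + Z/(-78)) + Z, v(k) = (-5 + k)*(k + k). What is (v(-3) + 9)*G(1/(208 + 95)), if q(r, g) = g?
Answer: 450509/7878 ≈ 57.186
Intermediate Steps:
v(k) = 2*k*(-5 + k) (v(k) = (-5 + k)*(2*k) = 2*k*(-5 + k))
G(Z) = 1 + 77*Z/78 (G(Z) = (1 + Z/(-78)) + Z = (1 + Z*(-1/78)) + Z = (1 - Z/78) + Z = 1 + 77*Z/78)
(v(-3) + 9)*G(1/(208 + 95)) = (2*(-3)*(-5 - 3) + 9)*(1 + 77/(78*(208 + 95))) = (2*(-3)*(-8) + 9)*(1 + (77/78)/303) = (48 + 9)*(1 + (77/78)*(1/303)) = 57*(1 + 77/23634) = 57*(23711/23634) = 450509/7878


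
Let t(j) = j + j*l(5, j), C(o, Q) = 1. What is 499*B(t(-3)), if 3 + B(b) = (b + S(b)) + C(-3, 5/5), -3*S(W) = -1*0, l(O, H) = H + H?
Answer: 6487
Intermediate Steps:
l(O, H) = 2*H
t(j) = j + 2*j**2 (t(j) = j + j*(2*j) = j + 2*j**2)
S(W) = 0 (S(W) = -(-1)*0/3 = -1/3*0 = 0)
B(b) = -2 + b (B(b) = -3 + ((b + 0) + 1) = -3 + (b + 1) = -3 + (1 + b) = -2 + b)
499*B(t(-3)) = 499*(-2 - 3*(1 + 2*(-3))) = 499*(-2 - 3*(1 - 6)) = 499*(-2 - 3*(-5)) = 499*(-2 + 15) = 499*13 = 6487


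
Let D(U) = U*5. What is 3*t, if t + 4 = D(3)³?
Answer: 10113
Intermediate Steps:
D(U) = 5*U
t = 3371 (t = -4 + (5*3)³ = -4 + 15³ = -4 + 3375 = 3371)
3*t = 3*3371 = 10113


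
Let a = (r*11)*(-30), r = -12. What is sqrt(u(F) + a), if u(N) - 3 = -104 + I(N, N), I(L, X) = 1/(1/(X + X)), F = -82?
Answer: sqrt(3695) ≈ 60.786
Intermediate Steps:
I(L, X) = 2*X (I(L, X) = 1/(1/(2*X)) = 2*X)
a = 3960 (a = -12*11*(-30) = -132*(-30) = 3960)
u(N) = -101 + 2*N (u(N) = 3 + (-104 + 2*N) = -101 + 2*N)
sqrt(u(F) + a) = sqrt((-101 + 2*(-82)) + 3960) = sqrt((-101 - 164) + 3960) = sqrt(-265 + 3960) = sqrt(3695)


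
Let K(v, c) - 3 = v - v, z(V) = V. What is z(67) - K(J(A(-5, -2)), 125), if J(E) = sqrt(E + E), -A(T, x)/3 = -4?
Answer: 64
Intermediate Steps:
A(T, x) = 12 (A(T, x) = -3*(-4) = 12)
J(E) = sqrt(2)*sqrt(E) (J(E) = sqrt(2*E) = sqrt(2)*sqrt(E))
K(v, c) = 3 (K(v, c) = 3 + (v - v) = 3 + 0 = 3)
z(67) - K(J(A(-5, -2)), 125) = 67 - 1*3 = 67 - 3 = 64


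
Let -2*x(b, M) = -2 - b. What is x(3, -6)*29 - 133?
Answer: -121/2 ≈ -60.500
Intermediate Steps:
x(b, M) = 1 + b/2 (x(b, M) = -(-2 - b)/2 = 1 + b/2)
x(3, -6)*29 - 133 = (1 + (½)*3)*29 - 133 = (1 + 3/2)*29 - 133 = (5/2)*29 - 133 = 145/2 - 133 = -121/2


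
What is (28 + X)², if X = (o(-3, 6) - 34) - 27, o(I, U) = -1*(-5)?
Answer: 784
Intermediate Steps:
o(I, U) = 5
X = -56 (X = (5 - 34) - 27 = -29 - 27 = -56)
(28 + X)² = (28 - 56)² = (-28)² = 784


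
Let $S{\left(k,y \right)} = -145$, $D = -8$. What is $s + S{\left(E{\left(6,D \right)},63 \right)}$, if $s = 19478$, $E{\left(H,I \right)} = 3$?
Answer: $19333$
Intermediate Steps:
$s + S{\left(E{\left(6,D \right)},63 \right)} = 19478 - 145 = 19333$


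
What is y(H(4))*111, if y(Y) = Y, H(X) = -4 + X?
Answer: 0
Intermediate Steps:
y(H(4))*111 = (-4 + 4)*111 = 0*111 = 0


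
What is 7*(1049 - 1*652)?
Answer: 2779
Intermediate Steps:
7*(1049 - 1*652) = 7*(1049 - 652) = 7*397 = 2779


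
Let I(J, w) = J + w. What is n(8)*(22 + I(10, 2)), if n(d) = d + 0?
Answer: 272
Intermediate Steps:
n(d) = d
n(8)*(22 + I(10, 2)) = 8*(22 + (10 + 2)) = 8*(22 + 12) = 8*34 = 272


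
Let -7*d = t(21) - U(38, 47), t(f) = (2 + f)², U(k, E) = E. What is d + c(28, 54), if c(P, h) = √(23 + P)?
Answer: -482/7 + √51 ≈ -61.716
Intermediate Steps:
d = -482/7 (d = -((2 + 21)² - 1*47)/7 = -(23² - 47)/7 = -(529 - 47)/7 = -⅐*482 = -482/7 ≈ -68.857)
d + c(28, 54) = -482/7 + √(23 + 28) = -482/7 + √51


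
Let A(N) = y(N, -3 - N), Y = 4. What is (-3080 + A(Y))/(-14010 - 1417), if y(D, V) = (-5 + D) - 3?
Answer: 3084/15427 ≈ 0.19991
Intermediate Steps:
y(D, V) = -8 + D
A(N) = -8 + N
(-3080 + A(Y))/(-14010 - 1417) = (-3080 + (-8 + 4))/(-14010 - 1417) = (-3080 - 4)/(-15427) = -3084*(-1/15427) = 3084/15427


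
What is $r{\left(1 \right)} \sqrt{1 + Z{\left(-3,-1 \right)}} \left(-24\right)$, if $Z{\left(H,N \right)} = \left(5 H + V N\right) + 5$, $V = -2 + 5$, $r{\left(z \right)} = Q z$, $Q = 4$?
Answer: $- 192 i \sqrt{3} \approx - 332.55 i$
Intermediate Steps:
$r{\left(z \right)} = 4 z$
$V = 3$
$Z{\left(H,N \right)} = 5 + 3 N + 5 H$ ($Z{\left(H,N \right)} = \left(5 H + 3 N\right) + 5 = \left(3 N + 5 H\right) + 5 = 5 + 3 N + 5 H$)
$r{\left(1 \right)} \sqrt{1 + Z{\left(-3,-1 \right)}} \left(-24\right) = 4 \cdot 1 \sqrt{1 + \left(5 + 3 \left(-1\right) + 5 \left(-3\right)\right)} \left(-24\right) = 4 \sqrt{1 - 13} \left(-24\right) = 4 \sqrt{-12} \left(-24\right) = 4 \cdot 2 i \sqrt{3} \left(-24\right) = 8 i \sqrt{3} \left(-24\right) = - 192 i \sqrt{3}$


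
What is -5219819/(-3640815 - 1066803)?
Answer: 5219819/4707618 ≈ 1.1088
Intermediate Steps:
-5219819/(-3640815 - 1066803) = -5219819/(-4707618) = -5219819*(-1/4707618) = 5219819/4707618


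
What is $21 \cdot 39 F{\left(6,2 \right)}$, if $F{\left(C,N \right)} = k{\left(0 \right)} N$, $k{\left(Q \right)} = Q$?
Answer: $0$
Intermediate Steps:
$F{\left(C,N \right)} = 0$ ($F{\left(C,N \right)} = 0 N = 0$)
$21 \cdot 39 F{\left(6,2 \right)} = 21 \cdot 39 \cdot 0 = 819 \cdot 0 = 0$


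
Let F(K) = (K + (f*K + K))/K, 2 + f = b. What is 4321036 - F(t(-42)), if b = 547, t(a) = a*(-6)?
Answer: 4320489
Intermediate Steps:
t(a) = -6*a
f = 545 (f = -2 + 547 = 545)
F(K) = 547 (F(K) = (K + (545*K + K))/K = (K + 546*K)/K = (547*K)/K = 547)
4321036 - F(t(-42)) = 4321036 - 1*547 = 4321036 - 547 = 4320489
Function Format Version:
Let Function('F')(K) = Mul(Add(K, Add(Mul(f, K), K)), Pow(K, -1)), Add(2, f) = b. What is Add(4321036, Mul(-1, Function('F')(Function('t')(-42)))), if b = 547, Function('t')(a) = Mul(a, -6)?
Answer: 4320489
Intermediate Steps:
Function('t')(a) = Mul(-6, a)
f = 545 (f = Add(-2, 547) = 545)
Function('F')(K) = 547 (Function('F')(K) = Mul(Add(K, Add(Mul(545, K), K)), Pow(K, -1)) = Mul(Add(K, Mul(546, K)), Pow(K, -1)) = Mul(Mul(547, K), Pow(K, -1)) = 547)
Add(4321036, Mul(-1, Function('F')(Function('t')(-42)))) = Add(4321036, Mul(-1, 547)) = Add(4321036, -547) = 4320489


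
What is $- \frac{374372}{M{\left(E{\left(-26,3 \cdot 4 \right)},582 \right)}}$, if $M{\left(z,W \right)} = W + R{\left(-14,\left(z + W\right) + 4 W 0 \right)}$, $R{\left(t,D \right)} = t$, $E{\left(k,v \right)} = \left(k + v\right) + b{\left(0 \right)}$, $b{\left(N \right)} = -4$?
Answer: $- \frac{93593}{142} \approx -659.11$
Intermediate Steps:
$E{\left(k,v \right)} = -4 + k + v$ ($E{\left(k,v \right)} = \left(k + v\right) - 4 = -4 + k + v$)
$M{\left(z,W \right)} = -14 + W$ ($M{\left(z,W \right)} = W - 14 = -14 + W$)
$- \frac{374372}{M{\left(E{\left(-26,3 \cdot 4 \right)},582 \right)}} = - \frac{374372}{-14 + 582} = - \frac{374372}{568} = \left(-374372\right) \frac{1}{568} = - \frac{93593}{142}$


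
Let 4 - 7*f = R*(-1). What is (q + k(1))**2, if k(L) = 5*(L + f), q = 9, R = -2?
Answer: 11664/49 ≈ 238.04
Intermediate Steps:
f = 2/7 (f = 4/7 - (-2)*(-1)/7 = 4/7 - 1/7*2 = 4/7 - 2/7 = 2/7 ≈ 0.28571)
k(L) = 10/7 + 5*L (k(L) = 5*(L + 2/7) = 5*(2/7 + L) = 10/7 + 5*L)
(q + k(1))**2 = (9 + (10/7 + 5*1))**2 = (9 + (10/7 + 5))**2 = (9 + 45/7)**2 = (108/7)**2 = 11664/49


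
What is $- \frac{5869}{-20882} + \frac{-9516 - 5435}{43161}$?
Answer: $- \frac{58894873}{901288002} \approx -0.065345$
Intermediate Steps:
$- \frac{5869}{-20882} + \frac{-9516 - 5435}{43161} = \left(-5869\right) \left(- \frac{1}{20882}\right) - \frac{14951}{43161} = \frac{5869}{20882} - \frac{14951}{43161} = - \frac{58894873}{901288002}$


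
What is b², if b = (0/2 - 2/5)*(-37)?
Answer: 5476/25 ≈ 219.04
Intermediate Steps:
b = 74/5 (b = (0*(½) - 2*⅕)*(-37) = (0 - ⅖)*(-37) = -⅖*(-37) = 74/5 ≈ 14.800)
b² = (74/5)² = 5476/25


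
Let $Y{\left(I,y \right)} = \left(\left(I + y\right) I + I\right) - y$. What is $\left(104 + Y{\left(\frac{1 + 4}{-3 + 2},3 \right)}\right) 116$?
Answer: $12296$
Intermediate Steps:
$Y{\left(I,y \right)} = I - y + I \left(I + y\right)$ ($Y{\left(I,y \right)} = \left(I \left(I + y\right) + I\right) - y = \left(I + I \left(I + y\right)\right) - y = I - y + I \left(I + y\right)$)
$\left(104 + Y{\left(\frac{1 + 4}{-3 + 2},3 \right)}\right) 116 = \left(104 + \left(\frac{1 + 4}{-3 + 2} + \left(\frac{1 + 4}{-3 + 2}\right)^{2} - 3 + \frac{1 + 4}{-3 + 2} \cdot 3\right)\right) 116 = \left(104 + \left(\frac{5}{-1} + \left(\frac{5}{-1}\right)^{2} - 3 + \frac{5}{-1} \cdot 3\right)\right) 116 = \left(104 + \left(5 \left(-1\right) + \left(5 \left(-1\right)\right)^{2} - 3 + 5 \left(-1\right) 3\right)\right) 116 = \left(104 - \left(23 - 25\right)\right) 116 = \left(104 - -2\right) 116 = \left(104 + 2\right) 116 = 106 \cdot 116 = 12296$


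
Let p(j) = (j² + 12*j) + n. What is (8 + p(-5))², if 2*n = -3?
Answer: 3249/4 ≈ 812.25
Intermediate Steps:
n = -3/2 (n = (½)*(-3) = -3/2 ≈ -1.5000)
p(j) = -3/2 + j² + 12*j (p(j) = (j² + 12*j) - 3/2 = -3/2 + j² + 12*j)
(8 + p(-5))² = (8 + (-3/2 + (-5)² + 12*(-5)))² = (8 + (-3/2 + 25 - 60))² = (8 - 73/2)² = (-57/2)² = 3249/4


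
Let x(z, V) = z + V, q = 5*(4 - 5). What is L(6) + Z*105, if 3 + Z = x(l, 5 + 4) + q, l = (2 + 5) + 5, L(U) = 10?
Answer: 1375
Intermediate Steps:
q = -5 (q = 5*(-1) = -5)
l = 12 (l = 7 + 5 = 12)
x(z, V) = V + z
Z = 13 (Z = -3 + (((5 + 4) + 12) - 5) = -3 + ((9 + 12) - 5) = -3 + (21 - 5) = -3 + 16 = 13)
L(6) + Z*105 = 10 + 13*105 = 10 + 1365 = 1375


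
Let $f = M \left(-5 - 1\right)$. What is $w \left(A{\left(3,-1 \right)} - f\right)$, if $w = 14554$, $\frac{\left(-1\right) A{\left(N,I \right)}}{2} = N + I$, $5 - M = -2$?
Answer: $553052$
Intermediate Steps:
$M = 7$ ($M = 5 - -2 = 5 + 2 = 7$)
$A{\left(N,I \right)} = - 2 I - 2 N$ ($A{\left(N,I \right)} = - 2 \left(N + I\right) = - 2 \left(I + N\right) = - 2 I - 2 N$)
$f = -42$ ($f = 7 \left(-5 - 1\right) = 7 \left(-6\right) = -42$)
$w \left(A{\left(3,-1 \right)} - f\right) = 14554 \left(\left(\left(-2\right) \left(-1\right) - 6\right) - -42\right) = 14554 \left(\left(2 - 6\right) + 42\right) = 14554 \left(-4 + 42\right) = 14554 \cdot 38 = 553052$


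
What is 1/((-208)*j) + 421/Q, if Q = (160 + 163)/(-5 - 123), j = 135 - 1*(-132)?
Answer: -2992724291/17938128 ≈ -166.84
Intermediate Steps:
j = 267 (j = 135 + 132 = 267)
Q = -323/128 (Q = 323/(-128) = 323*(-1/128) = -323/128 ≈ -2.5234)
1/((-208)*j) + 421/Q = 1/(-208*267) + 421/(-323/128) = -1/208*1/267 + 421*(-128/323) = -1/55536 - 53888/323 = -2992724291/17938128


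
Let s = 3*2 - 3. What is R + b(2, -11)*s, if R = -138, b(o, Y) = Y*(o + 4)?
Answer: -336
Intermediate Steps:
b(o, Y) = Y*(4 + o)
s = 3 (s = 6 - 3 = 3)
R + b(2, -11)*s = -138 - 11*(4 + 2)*3 = -138 - 11*6*3 = -138 - 66*3 = -138 - 198 = -336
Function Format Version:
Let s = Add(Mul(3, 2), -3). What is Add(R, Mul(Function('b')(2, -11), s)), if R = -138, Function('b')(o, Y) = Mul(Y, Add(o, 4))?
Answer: -336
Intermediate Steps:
Function('b')(o, Y) = Mul(Y, Add(4, o))
s = 3 (s = Add(6, -3) = 3)
Add(R, Mul(Function('b')(2, -11), s)) = Add(-138, Mul(Mul(-11, Add(4, 2)), 3)) = Add(-138, Mul(Mul(-11, 6), 3)) = Add(-138, Mul(-66, 3)) = Add(-138, -198) = -336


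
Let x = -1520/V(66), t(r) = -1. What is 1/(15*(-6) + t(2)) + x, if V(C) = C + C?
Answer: -34613/3003 ≈ -11.526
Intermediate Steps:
V(C) = 2*C
x = -380/33 (x = -1520/(2*66) = -1520/132 = -1520*1/132 = -380/33 ≈ -11.515)
1/(15*(-6) + t(2)) + x = 1/(15*(-6) - 1) - 380/33 = 1/(-90 - 1) - 380/33 = 1/(-91) - 380/33 = -1/91 - 380/33 = -34613/3003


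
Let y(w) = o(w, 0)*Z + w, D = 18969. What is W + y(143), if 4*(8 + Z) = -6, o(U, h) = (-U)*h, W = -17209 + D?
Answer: 1903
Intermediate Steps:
W = 1760 (W = -17209 + 18969 = 1760)
o(U, h) = -U*h
Z = -19/2 (Z = -8 + (¼)*(-6) = -8 - 3/2 = -19/2 ≈ -9.5000)
y(w) = w (y(w) = -1*w*0*(-19/2) + w = 0*(-19/2) + w = 0 + w = w)
W + y(143) = 1760 + 143 = 1903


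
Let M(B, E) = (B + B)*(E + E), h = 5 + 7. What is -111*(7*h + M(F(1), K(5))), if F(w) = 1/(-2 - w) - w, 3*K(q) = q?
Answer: -25012/3 ≈ -8337.3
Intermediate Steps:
K(q) = q/3
h = 12
M(B, E) = 4*B*E (M(B, E) = (2*B)*(2*E) = 4*B*E)
-111*(7*h + M(F(1), K(5))) = -111*(7*12 + 4*((-1 - 1*1² - 2*1)/(2 + 1))*((⅓)*5)) = -111*(84 + 4*((-1 - 1*1 - 2)/3)*(5/3)) = -111*(84 + 4*((-1 - 1 - 2)/3)*(5/3)) = -111*(84 + 4*((⅓)*(-4))*(5/3)) = -111*(84 + 4*(-4/3)*(5/3)) = -111*(84 - 80/9) = -111*676/9 = -25012/3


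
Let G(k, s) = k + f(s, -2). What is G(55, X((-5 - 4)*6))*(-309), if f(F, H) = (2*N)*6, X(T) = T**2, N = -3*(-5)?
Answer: -72615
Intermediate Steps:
N = 15
f(F, H) = 180 (f(F, H) = (2*15)*6 = 30*6 = 180)
G(k, s) = 180 + k (G(k, s) = k + 180 = 180 + k)
G(55, X((-5 - 4)*6))*(-309) = (180 + 55)*(-309) = 235*(-309) = -72615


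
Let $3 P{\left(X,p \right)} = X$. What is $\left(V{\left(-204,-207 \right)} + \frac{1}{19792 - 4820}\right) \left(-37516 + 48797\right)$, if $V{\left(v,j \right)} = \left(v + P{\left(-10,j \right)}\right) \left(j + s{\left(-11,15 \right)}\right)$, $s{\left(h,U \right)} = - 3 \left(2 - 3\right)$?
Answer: $\frac{7143757698353}{14972} \approx 4.7714 \cdot 10^{8}$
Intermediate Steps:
$s{\left(h,U \right)} = 3$ ($s{\left(h,U \right)} = \left(-3\right) \left(-1\right) = 3$)
$P{\left(X,p \right)} = \frac{X}{3}$
$V{\left(v,j \right)} = \left(3 + j\right) \left(- \frac{10}{3} + v\right)$ ($V{\left(v,j \right)} = \left(v + \frac{1}{3} \left(-10\right)\right) \left(j + 3\right) = \left(v - \frac{10}{3}\right) \left(3 + j\right) = \left(- \frac{10}{3} + v\right) \left(3 + j\right) = \left(3 + j\right) \left(- \frac{10}{3} + v\right)$)
$\left(V{\left(-204,-207 \right)} + \frac{1}{19792 - 4820}\right) \left(-37516 + 48797\right) = \left(\left(-10 + 3 \left(-204\right) - -690 - -42228\right) + \frac{1}{19792 - 4820}\right) \left(-37516 + 48797\right) = \left(\left(-10 - 612 + 690 + 42228\right) + \frac{1}{14972}\right) 11281 = \left(42296 + \frac{1}{14972}\right) 11281 = \frac{633255713}{14972} \cdot 11281 = \frac{7143757698353}{14972}$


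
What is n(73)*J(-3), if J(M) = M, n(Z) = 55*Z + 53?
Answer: -12204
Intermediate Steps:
n(Z) = 53 + 55*Z
n(73)*J(-3) = (53 + 55*73)*(-3) = (53 + 4015)*(-3) = 4068*(-3) = -12204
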